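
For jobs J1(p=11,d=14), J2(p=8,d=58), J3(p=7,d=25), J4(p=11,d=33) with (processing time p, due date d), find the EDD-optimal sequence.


EDD: sort by earliest due date
  J1: d=14, p=11
  J3: d=25, p=7
  J4: d=33, p=11
  J2: d=58, p=8
Order: J1 → J3 → J4 → J2


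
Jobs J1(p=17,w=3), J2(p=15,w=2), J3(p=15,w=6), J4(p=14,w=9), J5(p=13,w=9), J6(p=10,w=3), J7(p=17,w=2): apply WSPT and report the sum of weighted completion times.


WSPT order (by p/w): J5 → J4 → J3 → J6 → J1 → J2 → J7
  J5: C=13, w·C=9×13=117
  J4: C=27, w·C=9×27=243
  J3: C=42, w·C=6×42=252
  J6: C=52, w·C=3×52=156
  J1: C=69, w·C=3×69=207
  J2: C=84, w·C=2×84=168
  J7: C=101, w·C=2×101=202
Σ w·C = 1345
= 1345


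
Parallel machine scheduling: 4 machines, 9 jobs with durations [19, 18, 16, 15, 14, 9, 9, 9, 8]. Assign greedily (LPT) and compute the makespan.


Jobs (LPT sorted): [19, 18, 16, 15, 14, 9, 9, 9, 8]
Machines: 4
  J=19 → Machine 1 (load: 0+19=19)
  J=18 → Machine 2 (load: 0+18=18)
  J=16 → Machine 3 (load: 0+16=16)
  J=15 → Machine 4 (load: 0+15=15)
  J=14 → Machine 4 (load: 15+14=29)
  J=9 → Machine 3 (load: 16+9=25)
  J=9 → Machine 2 (load: 18+9=27)
  J=9 → Machine 1 (load: 19+9=28)
  J=8 → Machine 3 (load: 25+8=33)
Machine loads: [28, 27, 33, 29]
Makespan = max = 33 time units


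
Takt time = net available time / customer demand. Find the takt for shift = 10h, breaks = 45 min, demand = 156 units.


Available = 10×60 - 45 = 555 min
Takt time = 555 / 156
= 3.56 min/unit


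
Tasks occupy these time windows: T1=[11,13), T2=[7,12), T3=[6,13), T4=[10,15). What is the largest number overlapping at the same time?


Check each time point for overlaps:
  t=11: 4 tasks active (T1, T2, T3, T4)
Max concurrent = 4


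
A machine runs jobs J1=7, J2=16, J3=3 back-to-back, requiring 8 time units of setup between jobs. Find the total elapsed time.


Makespan = Σ processing + (n-1) × setup
= (7 + 16 + 3) + (3-1)×8
= 26 + 16
= 42 time units


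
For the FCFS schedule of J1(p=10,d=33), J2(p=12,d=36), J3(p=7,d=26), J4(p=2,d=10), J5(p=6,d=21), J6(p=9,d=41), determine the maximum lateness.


Lateness per job (L = C - d):
  J1: C=10, d=33, L=-23
  J2: C=22, d=36, L=-14
  J3: C=29, d=26, L=3
  J4: C=31, d=10, L=21
  J5: C=37, d=21, L=16
  J6: C=46, d=41, L=5
Lmax = max(-23, -14, 3, 21, 16, 5)
= 21


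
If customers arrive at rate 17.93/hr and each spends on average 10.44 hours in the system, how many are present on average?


Little's law: L = λ × W
= 17.93 × 10.44
= 187.19


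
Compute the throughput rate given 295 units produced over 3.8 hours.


Throughput = units / time
= 295 / 3.8
= 77.6 units/hour


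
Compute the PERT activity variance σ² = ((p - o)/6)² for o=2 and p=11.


σ² = ((p - o) / 6)² = (p - o)² / 36
= (11 - 2)² / 36
= 9² / 36
= 81 / 36
= 2.2500


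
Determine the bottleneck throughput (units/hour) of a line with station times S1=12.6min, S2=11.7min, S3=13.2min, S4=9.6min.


Bottleneck = longest station time
Station times: [12.6, 11.7, 13.2, 9.6]
Max = 13.2 min
Rate = 60 / 13.2
= 4.55 units/hour (bottleneck: 13.2min)


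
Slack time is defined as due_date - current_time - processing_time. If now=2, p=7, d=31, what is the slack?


Slack = due - current_time - processing
= 31 - 2 - 7
= 22


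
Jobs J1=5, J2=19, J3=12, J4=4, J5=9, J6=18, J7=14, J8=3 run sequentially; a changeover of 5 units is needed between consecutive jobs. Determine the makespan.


Makespan = Σ processing + (n-1) × setup
= (5 + 19 + 12 + 4 + 9 + 18 + 14 + 3) + (8-1)×5
= 84 + 35
= 119 time units


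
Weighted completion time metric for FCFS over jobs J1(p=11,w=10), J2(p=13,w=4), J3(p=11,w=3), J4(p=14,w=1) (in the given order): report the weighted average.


Completion times:
  J1: C=11, w×C=10×11=110
  J2: C=24, w×C=4×24=96
  J3: C=35, w×C=3×35=105
  J4: C=49, w×C=1×49=49
Sum w×C = 360
Sum w = 18
Weighted avg = 360/18
= 20.00


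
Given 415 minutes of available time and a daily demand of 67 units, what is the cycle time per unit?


Cycle time = available time / demand
= 415 / 67
= 6.19 min/unit


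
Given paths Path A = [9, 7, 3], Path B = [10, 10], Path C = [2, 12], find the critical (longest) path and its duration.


Path A: 9 + 7 + 3 = 19
Path B: 10 + 10 = 20
Path C: 2 + 12 = 14
Critical path = longest = max(19, 20, 14)
= 20 (Path B)


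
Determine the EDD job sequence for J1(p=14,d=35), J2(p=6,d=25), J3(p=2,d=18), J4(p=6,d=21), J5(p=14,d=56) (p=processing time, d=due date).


EDD: sort by earliest due date
  J3: d=18, p=2
  J4: d=21, p=6
  J2: d=25, p=6
  J1: d=35, p=14
  J5: d=56, p=14
Order: J3 → J4 → J2 → J1 → J5


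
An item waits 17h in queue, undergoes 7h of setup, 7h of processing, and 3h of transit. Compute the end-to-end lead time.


Lead time = queue + setup + processing + transit
= 17 + 7 + 7 + 3
= 34 hours


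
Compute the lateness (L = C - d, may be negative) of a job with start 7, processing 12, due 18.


Completion = 7 + 12 = 19
Lateness = C - d = 19 - 18
= 1


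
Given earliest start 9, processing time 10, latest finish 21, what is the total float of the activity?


EF = ES + duration = 9 + 10 = 19
LS = LF - duration = 21 - 10 = 11
Total Float = LF - EF = 21 - 19
(or LS - ES = 11 - 9)
= 2


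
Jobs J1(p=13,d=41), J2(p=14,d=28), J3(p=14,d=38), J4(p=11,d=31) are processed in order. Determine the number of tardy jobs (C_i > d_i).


Completion vs due date:
  J1: C=13, d=41 → on time
  J2: C=27, d=28 → on time
  J3: C=41, d=38 → TARDY
  J4: C=52, d=31 → TARDY
Tardy jobs: J3, J4
Count = 2


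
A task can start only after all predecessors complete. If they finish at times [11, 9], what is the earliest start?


ES = max of all predecessor completion times
Predecessors: [11, 9]
ES = max(11, 9)
= 11


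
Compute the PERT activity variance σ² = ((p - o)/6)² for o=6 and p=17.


σ² = ((p - o) / 6)² = (p - o)² / 36
= (17 - 6)² / 36
= 11² / 36
= 121 / 36
= 3.3611


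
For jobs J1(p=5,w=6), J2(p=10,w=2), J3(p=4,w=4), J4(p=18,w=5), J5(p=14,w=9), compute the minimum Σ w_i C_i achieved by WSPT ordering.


WSPT order (by p/w): J1 → J3 → J5 → J4 → J2
  J1: C=5, w·C=6×5=30
  J3: C=9, w·C=4×9=36
  J5: C=23, w·C=9×23=207
  J4: C=41, w·C=5×41=205
  J2: C=51, w·C=2×51=102
Σ w·C = 580
= 580


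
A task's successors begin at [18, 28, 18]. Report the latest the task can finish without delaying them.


LF = min of all successor start times
Successors start at: [18, 28, 18]
LF = min(18, 28, 18)
= 18


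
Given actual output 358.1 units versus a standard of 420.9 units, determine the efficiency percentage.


Efficiency = (actual / standard) × 100
= (358.1 / 420.9) × 100
= 85.1%


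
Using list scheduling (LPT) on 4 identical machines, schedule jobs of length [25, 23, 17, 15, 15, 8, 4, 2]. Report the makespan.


Jobs (LPT sorted): [25, 23, 17, 15, 15, 8, 4, 2]
Machines: 4
  J=25 → Machine 1 (load: 0+25=25)
  J=23 → Machine 2 (load: 0+23=23)
  J=17 → Machine 3 (load: 0+17=17)
  J=15 → Machine 4 (load: 0+15=15)
  J=15 → Machine 4 (load: 15+15=30)
  J=8 → Machine 3 (load: 17+8=25)
  J=4 → Machine 2 (load: 23+4=27)
  J=2 → Machine 1 (load: 25+2=27)
Machine loads: [27, 27, 25, 30]
Makespan = max = 30 time units


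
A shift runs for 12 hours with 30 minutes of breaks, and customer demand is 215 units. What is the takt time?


Available = 12×60 - 30 = 690 min
Takt time = 690 / 215
= 3.21 min/unit


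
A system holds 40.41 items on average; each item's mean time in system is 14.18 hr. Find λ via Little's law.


Little's law: L = λW → λ = L / W
= 40.41 / 14.18
= 2.85 per hour


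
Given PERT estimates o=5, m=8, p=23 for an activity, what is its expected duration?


te = (o + 4m + p) / 6
= (5 + 4×8 + 23) / 6
= (5 + 32 + 23) / 6
= 60 / 6
= 10.00


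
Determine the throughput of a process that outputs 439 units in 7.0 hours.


Throughput = units / time
= 439 / 7.0
= 62.7 units/hour


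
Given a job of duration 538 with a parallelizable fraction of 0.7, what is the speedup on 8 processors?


Amdahl's law: T_p = T × ((1-p) + p/N)
= 538 × ((1-0.7) + 0.7/8)
= 538 × (0.30 + 0.0875)
= 538 × 0.3875
= 208.48
Speedup = 538/208.48
= 2.58×


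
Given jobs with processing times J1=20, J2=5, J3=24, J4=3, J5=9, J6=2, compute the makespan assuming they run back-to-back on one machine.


Sequential makespan: sum all processing times
= 20 + 5 + 24 + 3 + 9 + 2
= 63 time units


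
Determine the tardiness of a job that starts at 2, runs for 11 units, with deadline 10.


Completion = start + processing = 2 + 11 = 13
Tardiness = max(0, C - d) = max(0, 13 - 10)
= max(0, 3)
= 3


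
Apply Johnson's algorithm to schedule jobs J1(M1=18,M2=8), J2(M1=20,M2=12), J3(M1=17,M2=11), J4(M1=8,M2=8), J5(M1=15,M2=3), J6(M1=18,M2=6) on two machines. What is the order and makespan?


Johnson's rule:
Group 1 (M1≤M2, sort by M1): ['J4']
Group 2 (M1>M2, sort desc M2): ['J2', 'J3', 'J1', 'J6', 'J5']
Sequence: J4 → J2 → J3 → J1 → J6 → J5
Makespan calculation:
  J4: M1 done=8, M2 done=16
  J2: M1 done=28, M2 done=40
  J3: M1 done=45, M2 done=56
  J1: M1 done=63, M2 done=71
  J6: M1 done=81, M2 done=87
  J5: M1 done=96, M2 done=99
= Sequence: J4 → J2 → J3 → J1 → J6 → J5, Makespan: 99


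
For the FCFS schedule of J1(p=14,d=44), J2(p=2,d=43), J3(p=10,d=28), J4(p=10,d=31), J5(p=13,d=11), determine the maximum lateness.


Lateness per job (L = C - d):
  J1: C=14, d=44, L=-30
  J2: C=16, d=43, L=-27
  J3: C=26, d=28, L=-2
  J4: C=36, d=31, L=5
  J5: C=49, d=11, L=38
Lmax = max(-30, -27, -2, 5, 38)
= 38


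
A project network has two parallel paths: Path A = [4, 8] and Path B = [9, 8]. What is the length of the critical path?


Path A: 4 + 8 = 12
Path B: 9 + 8 = 17
Critical path = longest = max(12, 17)
= 17 (Path B)


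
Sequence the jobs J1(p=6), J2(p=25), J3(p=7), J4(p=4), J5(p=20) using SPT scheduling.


SPT: sort by shortest processing time
  J4: p=4
  J1: p=6
  J3: p=7
  J5: p=20
  J2: p=25
Order: J4 → J1 → J3 → J5 → J2


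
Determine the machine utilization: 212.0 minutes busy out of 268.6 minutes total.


Utilization = busy / total × 100
= 212.0 / 268.6 × 100
= 78.9%


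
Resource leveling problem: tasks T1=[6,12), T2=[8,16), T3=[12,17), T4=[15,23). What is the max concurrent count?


Check each time point for overlaps:
  t=15: 3 tasks active (T2, T3, T4)
Max concurrent = 3


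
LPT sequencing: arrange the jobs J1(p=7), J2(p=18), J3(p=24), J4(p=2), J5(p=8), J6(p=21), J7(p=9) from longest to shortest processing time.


LPT: sort by longest processing time first
  J3: p=24
  J6: p=21
  J2: p=18
  J7: p=9
  J5: p=8
  J1: p=7
  J4: p=2
Order: J3 → J6 → J2 → J7 → J5 → J1 → J4


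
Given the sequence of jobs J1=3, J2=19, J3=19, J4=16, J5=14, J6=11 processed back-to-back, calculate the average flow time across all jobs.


Completion times:
  J1: completes at 3
  J2: completes at 22
  J3: completes at 41
  J4: completes at 57
  J5: completes at 71
  J6: completes at 82
Sum = 276
Average = 276/6
= 46.00


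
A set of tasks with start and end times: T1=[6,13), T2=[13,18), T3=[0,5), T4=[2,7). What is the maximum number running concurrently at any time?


Check each time point for overlaps:
  t=2: 2 tasks active (T3, T4)
Max concurrent = 2


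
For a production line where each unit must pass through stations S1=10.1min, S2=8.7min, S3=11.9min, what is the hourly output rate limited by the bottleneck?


Bottleneck = longest station time
Station times: [10.1, 8.7, 11.9]
Max = 11.9 min
Rate = 60 / 11.9
= 5.04 units/hour (bottleneck: 11.9min)


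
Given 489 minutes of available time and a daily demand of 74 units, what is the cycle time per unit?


Cycle time = available time / demand
= 489 / 74
= 6.61 min/unit


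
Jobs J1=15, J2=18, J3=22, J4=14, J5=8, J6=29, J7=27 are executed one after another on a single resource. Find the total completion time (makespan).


Sequential makespan: sum all processing times
= 15 + 18 + 22 + 14 + 8 + 29 + 27
= 133 time units


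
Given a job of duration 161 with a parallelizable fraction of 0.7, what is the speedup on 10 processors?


Amdahl's law: T_p = T × ((1-p) + p/N)
= 161 × ((1-0.7) + 0.7/10)
= 161 × (0.30 + 0.0700)
= 161 × 0.3700
= 59.57
Speedup = 161/59.57
= 2.70×


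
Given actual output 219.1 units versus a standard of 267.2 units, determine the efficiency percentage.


Efficiency = (actual / standard) × 100
= (219.1 / 267.2) × 100
= 82.0%


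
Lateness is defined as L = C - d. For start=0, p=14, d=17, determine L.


Completion = 0 + 14 = 14
Lateness = C - d = 14 - 17
= -3


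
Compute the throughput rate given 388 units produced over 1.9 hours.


Throughput = units / time
= 388 / 1.9
= 204.2 units/hour


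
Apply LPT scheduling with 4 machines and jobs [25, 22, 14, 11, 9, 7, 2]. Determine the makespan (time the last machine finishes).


Jobs (LPT sorted): [25, 22, 14, 11, 9, 7, 2]
Machines: 4
  J=25 → Machine 1 (load: 0+25=25)
  J=22 → Machine 2 (load: 0+22=22)
  J=14 → Machine 3 (load: 0+14=14)
  J=11 → Machine 4 (load: 0+11=11)
  J=9 → Machine 4 (load: 11+9=20)
  J=7 → Machine 3 (load: 14+7=21)
  J=2 → Machine 4 (load: 20+2=22)
Machine loads: [25, 22, 21, 22]
Makespan = max = 25 time units


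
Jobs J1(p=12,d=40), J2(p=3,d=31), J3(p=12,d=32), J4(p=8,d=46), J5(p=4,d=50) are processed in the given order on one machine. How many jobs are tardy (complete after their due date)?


Completion vs due date:
  J1: C=12, d=40 → on time
  J2: C=15, d=31 → on time
  J3: C=27, d=32 → on time
  J4: C=35, d=46 → on time
  J5: C=39, d=50 → on time
Tardy jobs: none
Count = 0


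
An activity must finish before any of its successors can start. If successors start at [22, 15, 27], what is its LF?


LF = min of all successor start times
Successors start at: [22, 15, 27]
LF = min(22, 15, 27)
= 15


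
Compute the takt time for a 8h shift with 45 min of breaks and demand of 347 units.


Available = 8×60 - 45 = 435 min
Takt time = 435 / 347
= 1.25 min/unit


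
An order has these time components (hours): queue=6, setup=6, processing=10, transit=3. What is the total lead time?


Lead time = queue + setup + processing + transit
= 6 + 6 + 10 + 3
= 25 hours


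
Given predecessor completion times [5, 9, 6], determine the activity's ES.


ES = max of all predecessor completion times
Predecessors: [5, 9, 6]
ES = max(5, 9, 6)
= 9


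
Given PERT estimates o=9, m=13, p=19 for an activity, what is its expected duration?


te = (o + 4m + p) / 6
= (9 + 4×13 + 19) / 6
= (9 + 52 + 19) / 6
= 80 / 6
= 13.33


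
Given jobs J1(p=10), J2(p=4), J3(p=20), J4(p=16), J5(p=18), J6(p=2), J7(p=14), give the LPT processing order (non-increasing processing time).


LPT: sort by longest processing time first
  J3: p=20
  J5: p=18
  J4: p=16
  J7: p=14
  J1: p=10
  J2: p=4
  J6: p=2
Order: J3 → J5 → J4 → J7 → J1 → J2 → J6


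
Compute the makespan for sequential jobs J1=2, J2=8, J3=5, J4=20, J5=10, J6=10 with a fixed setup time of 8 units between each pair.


Makespan = Σ processing + (n-1) × setup
= (2 + 8 + 5 + 20 + 10 + 10) + (6-1)×8
= 55 + 40
= 95 time units


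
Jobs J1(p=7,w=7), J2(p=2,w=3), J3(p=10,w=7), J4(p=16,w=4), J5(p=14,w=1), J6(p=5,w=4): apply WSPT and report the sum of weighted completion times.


WSPT order (by p/w): J2 → J1 → J6 → J3 → J4 → J5
  J2: C=2, w·C=3×2=6
  J1: C=9, w·C=7×9=63
  J6: C=14, w·C=4×14=56
  J3: C=24, w·C=7×24=168
  J4: C=40, w·C=4×40=160
  J5: C=54, w·C=1×54=54
Σ w·C = 507
= 507


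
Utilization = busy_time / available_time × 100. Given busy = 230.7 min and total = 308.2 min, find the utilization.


Utilization = busy / total × 100
= 230.7 / 308.2 × 100
= 74.9%


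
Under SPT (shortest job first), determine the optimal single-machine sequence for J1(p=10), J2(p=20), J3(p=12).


SPT: sort by shortest processing time
  J1: p=10
  J3: p=12
  J2: p=20
Order: J1 → J3 → J2


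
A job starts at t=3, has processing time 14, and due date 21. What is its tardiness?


Completion = start + processing = 3 + 14 = 17
Tardiness = max(0, C - d) = max(0, 17 - 21)
= max(0, -4)
= 0


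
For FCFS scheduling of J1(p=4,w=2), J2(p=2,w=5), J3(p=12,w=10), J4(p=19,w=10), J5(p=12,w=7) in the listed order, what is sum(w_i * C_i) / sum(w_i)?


Completion times:
  J1: C=4, w×C=2×4=8
  J2: C=6, w×C=5×6=30
  J3: C=18, w×C=10×18=180
  J4: C=37, w×C=10×37=370
  J5: C=49, w×C=7×49=343
Sum w×C = 931
Sum w = 34
Weighted avg = 931/34
= 27.38


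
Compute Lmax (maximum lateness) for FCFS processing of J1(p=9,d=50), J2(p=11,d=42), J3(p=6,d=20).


Lateness per job (L = C - d):
  J1: C=9, d=50, L=-41
  J2: C=20, d=42, L=-22
  J3: C=26, d=20, L=6
Lmax = max(-41, -22, 6)
= 6


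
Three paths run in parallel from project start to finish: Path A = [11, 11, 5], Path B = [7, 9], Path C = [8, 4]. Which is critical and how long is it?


Path A: 11 + 11 + 5 = 27
Path B: 7 + 9 = 16
Path C: 8 + 4 = 12
Critical path = longest = max(27, 16, 12)
= 27 (Path A)


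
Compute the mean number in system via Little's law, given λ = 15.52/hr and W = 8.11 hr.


Little's law: L = λ × W
= 15.52 × 8.11
= 125.87


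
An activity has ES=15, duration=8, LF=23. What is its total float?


EF = ES + duration = 15 + 8 = 23
LS = LF - duration = 23 - 8 = 15
Total Float = LF - EF = 23 - 23
(or LS - ES = 15 - 15)
= 0


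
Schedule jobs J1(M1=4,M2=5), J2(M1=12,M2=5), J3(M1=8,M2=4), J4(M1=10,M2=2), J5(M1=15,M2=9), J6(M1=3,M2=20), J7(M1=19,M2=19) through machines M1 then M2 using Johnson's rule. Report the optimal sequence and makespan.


Johnson's rule:
Group 1 (M1≤M2, sort by M1): ['J6', 'J1', 'J7']
Group 2 (M1>M2, sort desc M2): ['J5', 'J2', 'J3', 'J4']
Sequence: J6 → J1 → J7 → J5 → J2 → J3 → J4
Makespan calculation:
  J6: M1 done=3, M2 done=23
  J1: M1 done=7, M2 done=28
  J7: M1 done=26, M2 done=47
  J5: M1 done=41, M2 done=56
  J2: M1 done=53, M2 done=61
  J3: M1 done=61, M2 done=65
  J4: M1 done=71, M2 done=73
= Sequence: J6 → J1 → J7 → J5 → J2 → J3 → J4, Makespan: 73


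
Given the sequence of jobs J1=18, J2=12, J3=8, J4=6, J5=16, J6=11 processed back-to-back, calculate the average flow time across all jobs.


Completion times:
  J1: completes at 18
  J2: completes at 30
  J3: completes at 38
  J4: completes at 44
  J5: completes at 60
  J6: completes at 71
Sum = 261
Average = 261/6
= 43.50


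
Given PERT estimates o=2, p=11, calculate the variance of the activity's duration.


σ² = ((p - o) / 6)² = (p - o)² / 36
= (11 - 2)² / 36
= 9² / 36
= 81 / 36
= 2.2500


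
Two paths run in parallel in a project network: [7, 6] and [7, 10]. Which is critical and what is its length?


Path A: 7 + 6 = 13
Path B: 7 + 10 = 17
Critical path = longest = max(13, 17)
= 17 (Path B)


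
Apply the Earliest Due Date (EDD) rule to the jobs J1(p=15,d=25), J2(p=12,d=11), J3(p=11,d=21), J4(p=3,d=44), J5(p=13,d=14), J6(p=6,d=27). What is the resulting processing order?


EDD: sort by earliest due date
  J2: d=11, p=12
  J5: d=14, p=13
  J3: d=21, p=11
  J1: d=25, p=15
  J6: d=27, p=6
  J4: d=44, p=3
Order: J2 → J5 → J3 → J1 → J6 → J4


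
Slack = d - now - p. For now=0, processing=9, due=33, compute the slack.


Slack = due - current_time - processing
= 33 - 0 - 9
= 24


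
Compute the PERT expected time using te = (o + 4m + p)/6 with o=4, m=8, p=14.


te = (o + 4m + p) / 6
= (4 + 4×8 + 14) / 6
= (4 + 32 + 14) / 6
= 50 / 6
= 8.33


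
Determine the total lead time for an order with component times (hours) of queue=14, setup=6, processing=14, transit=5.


Lead time = queue + setup + processing + transit
= 14 + 6 + 14 + 5
= 39 hours


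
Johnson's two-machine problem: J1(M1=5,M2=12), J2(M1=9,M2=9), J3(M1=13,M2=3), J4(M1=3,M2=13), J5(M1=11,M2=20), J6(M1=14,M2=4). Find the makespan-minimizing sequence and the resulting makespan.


Johnson's rule:
Group 1 (M1≤M2, sort by M1): ['J4', 'J1', 'J2', 'J5']
Group 2 (M1>M2, sort desc M2): ['J6', 'J3']
Sequence: J4 → J1 → J2 → J5 → J6 → J3
Makespan calculation:
  J4: M1 done=3, M2 done=16
  J1: M1 done=8, M2 done=28
  J2: M1 done=17, M2 done=37
  J5: M1 done=28, M2 done=57
  J6: M1 done=42, M2 done=61
  J3: M1 done=55, M2 done=64
= Sequence: J4 → J1 → J2 → J5 → J6 → J3, Makespan: 64


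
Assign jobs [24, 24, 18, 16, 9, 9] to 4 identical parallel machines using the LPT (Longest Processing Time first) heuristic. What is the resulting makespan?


Jobs (LPT sorted): [24, 24, 18, 16, 9, 9]
Machines: 4
  J=24 → Machine 1 (load: 0+24=24)
  J=24 → Machine 2 (load: 0+24=24)
  J=18 → Machine 3 (load: 0+18=18)
  J=16 → Machine 4 (load: 0+16=16)
  J=9 → Machine 4 (load: 16+9=25)
  J=9 → Machine 3 (load: 18+9=27)
Machine loads: [24, 24, 27, 25]
Makespan = max = 27 time units


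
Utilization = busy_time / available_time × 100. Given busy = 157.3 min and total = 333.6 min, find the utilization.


Utilization = busy / total × 100
= 157.3 / 333.6 × 100
= 47.2%


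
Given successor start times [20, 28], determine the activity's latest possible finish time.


LF = min of all successor start times
Successors start at: [20, 28]
LF = min(20, 28)
= 20


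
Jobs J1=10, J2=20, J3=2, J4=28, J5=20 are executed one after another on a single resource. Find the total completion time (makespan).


Sequential makespan: sum all processing times
= 10 + 20 + 2 + 28 + 20
= 80 time units


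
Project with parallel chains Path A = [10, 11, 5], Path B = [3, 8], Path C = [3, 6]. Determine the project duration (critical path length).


Path A: 10 + 11 + 5 = 26
Path B: 3 + 8 = 11
Path C: 3 + 6 = 9
Critical path = longest = max(26, 11, 9)
= 26 (Path A)


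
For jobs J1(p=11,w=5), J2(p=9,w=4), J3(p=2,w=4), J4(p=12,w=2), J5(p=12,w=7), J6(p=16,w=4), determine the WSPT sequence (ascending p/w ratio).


WSPT (Smith's rule): sort by p/w ascending
  J3: p/w = 2/4 = 0.500
  J5: p/w = 12/7 = 1.714
  J1: p/w = 11/5 = 2.200
  J2: p/w = 9/4 = 2.250
  J6: p/w = 16/4 = 4.000
  J4: p/w = 12/2 = 6.000
Order: J3 → J5 → J1 → J2 → J6 → J4


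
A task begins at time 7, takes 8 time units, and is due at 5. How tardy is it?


Completion = start + processing = 7 + 8 = 15
Tardiness = max(0, C - d) = max(0, 15 - 5)
= max(0, 10)
= 10


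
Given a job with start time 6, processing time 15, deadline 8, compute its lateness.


Completion = 6 + 15 = 21
Lateness = C - d = 21 - 8
= 13


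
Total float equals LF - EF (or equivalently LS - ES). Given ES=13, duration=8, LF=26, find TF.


EF = ES + duration = 13 + 8 = 21
LS = LF - duration = 26 - 8 = 18
Total Float = LF - EF = 26 - 21
(or LS - ES = 18 - 13)
= 5


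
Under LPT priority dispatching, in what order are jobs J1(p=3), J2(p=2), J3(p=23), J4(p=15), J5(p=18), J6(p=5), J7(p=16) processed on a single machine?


LPT: sort by longest processing time first
  J3: p=23
  J5: p=18
  J7: p=16
  J4: p=15
  J6: p=5
  J1: p=3
  J2: p=2
Order: J3 → J5 → J7 → J4 → J6 → J1 → J2


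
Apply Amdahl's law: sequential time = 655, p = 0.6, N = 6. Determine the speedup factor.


Amdahl's law: T_p = T × ((1-p) + p/N)
= 655 × ((1-0.6) + 0.6/6)
= 655 × (0.40 + 0.1000)
= 655 × 0.5000
= 327.50
Speedup = 655/327.50
= 2.00×


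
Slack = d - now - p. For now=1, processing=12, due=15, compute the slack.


Slack = due - current_time - processing
= 15 - 1 - 12
= 2


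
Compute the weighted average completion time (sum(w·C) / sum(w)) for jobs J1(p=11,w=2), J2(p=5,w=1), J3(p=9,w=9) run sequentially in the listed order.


Completion times:
  J1: C=11, w×C=2×11=22
  J2: C=16, w×C=1×16=16
  J3: C=25, w×C=9×25=225
Sum w×C = 263
Sum w = 12
Weighted avg = 263/12
= 21.92


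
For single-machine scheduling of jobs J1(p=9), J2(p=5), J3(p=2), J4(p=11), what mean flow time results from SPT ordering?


SPT order: J3 → J2 → J1 → J4
Completion times:
  J3: C=2
  J2: C=7
  J1: C=16
  J4: C=27
Sum = 52, n = 4
Mean flow = 52/4
= 13.00


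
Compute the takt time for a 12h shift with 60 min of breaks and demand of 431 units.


Available = 12×60 - 60 = 660 min
Takt time = 660 / 431
= 1.53 min/unit


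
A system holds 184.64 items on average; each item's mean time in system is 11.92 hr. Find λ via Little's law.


Little's law: L = λW → λ = L / W
= 184.64 / 11.92
= 15.49 per hour


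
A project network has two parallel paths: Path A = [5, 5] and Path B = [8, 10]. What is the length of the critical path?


Path A: 5 + 5 = 10
Path B: 8 + 10 = 18
Critical path = longest = max(10, 18)
= 18 (Path B)


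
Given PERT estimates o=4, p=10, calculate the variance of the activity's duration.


σ² = ((p - o) / 6)² = (p - o)² / 36
= (10 - 4)² / 36
= 6² / 36
= 36 / 36
= 1.0000


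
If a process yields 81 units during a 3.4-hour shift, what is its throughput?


Throughput = units / time
= 81 / 3.4
= 23.8 units/hour


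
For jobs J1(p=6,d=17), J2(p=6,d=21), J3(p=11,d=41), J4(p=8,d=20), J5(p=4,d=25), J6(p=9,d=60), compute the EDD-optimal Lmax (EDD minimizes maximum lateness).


EDD order: J1 → J4 → J2 → J5 → J3 → J6
Completion and lateness:
  J1: C=6, d=17, L=6-17=-11
  J4: C=14, d=20, L=14-20=-6
  J2: C=20, d=21, L=20-21=-1
  J5: C=24, d=25, L=24-25=-1
  J3: C=35, d=41, L=35-41=-6
  J6: C=44, d=60, L=44-60=-16
Lmax = max(-11, -6, -1, -1, -6, -16)
= -1


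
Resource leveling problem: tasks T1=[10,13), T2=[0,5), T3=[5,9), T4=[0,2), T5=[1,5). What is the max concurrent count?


Check each time point for overlaps:
  t=1: 3 tasks active (T2, T4, T5)
Max concurrent = 3


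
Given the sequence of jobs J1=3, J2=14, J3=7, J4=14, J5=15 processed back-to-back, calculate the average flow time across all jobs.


Completion times:
  J1: completes at 3
  J2: completes at 17
  J3: completes at 24
  J4: completes at 38
  J5: completes at 53
Sum = 135
Average = 135/5
= 27.00


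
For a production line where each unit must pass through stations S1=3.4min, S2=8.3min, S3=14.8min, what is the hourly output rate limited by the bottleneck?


Bottleneck = longest station time
Station times: [3.4, 8.3, 14.8]
Max = 14.8 min
Rate = 60 / 14.8
= 4.05 units/hour (bottleneck: 14.8min)


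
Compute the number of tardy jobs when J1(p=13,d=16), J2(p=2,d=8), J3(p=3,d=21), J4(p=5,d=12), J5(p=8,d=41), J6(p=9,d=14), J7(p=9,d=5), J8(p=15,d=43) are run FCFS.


Completion vs due date:
  J1: C=13, d=16 → on time
  J2: C=15, d=8 → TARDY
  J3: C=18, d=21 → on time
  J4: C=23, d=12 → TARDY
  J5: C=31, d=41 → on time
  J6: C=40, d=14 → TARDY
  J7: C=49, d=5 → TARDY
  J8: C=64, d=43 → TARDY
Tardy jobs: J2, J4, J6, J7, J8
Count = 5


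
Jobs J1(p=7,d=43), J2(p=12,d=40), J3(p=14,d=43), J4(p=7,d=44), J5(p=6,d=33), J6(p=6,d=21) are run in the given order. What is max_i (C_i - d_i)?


Lateness per job (L = C - d):
  J1: C=7, d=43, L=-36
  J2: C=19, d=40, L=-21
  J3: C=33, d=43, L=-10
  J4: C=40, d=44, L=-4
  J5: C=46, d=33, L=13
  J6: C=52, d=21, L=31
Lmax = max(-36, -21, -10, -4, 13, 31)
= 31


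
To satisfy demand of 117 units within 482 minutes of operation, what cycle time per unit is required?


Cycle time = available time / demand
= 482 / 117
= 4.12 min/unit


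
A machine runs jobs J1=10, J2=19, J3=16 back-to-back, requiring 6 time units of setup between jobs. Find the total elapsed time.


Makespan = Σ processing + (n-1) × setup
= (10 + 19 + 16) + (3-1)×6
= 45 + 12
= 57 time units


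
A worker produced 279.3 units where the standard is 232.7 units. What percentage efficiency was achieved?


Efficiency = (actual / standard) × 100
= (279.3 / 232.7) × 100
= 120.0%


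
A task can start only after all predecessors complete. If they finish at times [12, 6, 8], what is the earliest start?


ES = max of all predecessor completion times
Predecessors: [12, 6, 8]
ES = max(12, 6, 8)
= 12


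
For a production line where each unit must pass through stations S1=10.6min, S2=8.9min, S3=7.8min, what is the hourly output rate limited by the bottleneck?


Bottleneck = longest station time
Station times: [10.6, 8.9, 7.8]
Max = 10.6 min
Rate = 60 / 10.6
= 5.66 units/hour (bottleneck: 10.6min)


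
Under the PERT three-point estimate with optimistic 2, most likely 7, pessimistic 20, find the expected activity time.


te = (o + 4m + p) / 6
= (2 + 4×7 + 20) / 6
= (2 + 28 + 20) / 6
= 50 / 6
= 8.33


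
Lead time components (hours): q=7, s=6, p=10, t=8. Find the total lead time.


Lead time = queue + setup + processing + transit
= 7 + 6 + 10 + 8
= 31 hours


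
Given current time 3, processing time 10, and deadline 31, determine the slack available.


Slack = due - current_time - processing
= 31 - 3 - 10
= 18


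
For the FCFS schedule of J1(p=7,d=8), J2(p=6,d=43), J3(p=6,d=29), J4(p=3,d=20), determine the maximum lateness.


Lateness per job (L = C - d):
  J1: C=7, d=8, L=-1
  J2: C=13, d=43, L=-30
  J3: C=19, d=29, L=-10
  J4: C=22, d=20, L=2
Lmax = max(-1, -30, -10, 2)
= 2


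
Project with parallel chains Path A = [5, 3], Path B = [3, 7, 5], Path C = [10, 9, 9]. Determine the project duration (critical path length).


Path A: 5 + 3 = 8
Path B: 3 + 7 + 5 = 15
Path C: 10 + 9 + 9 = 28
Critical path = longest = max(8, 15, 28)
= 28 (Path C)


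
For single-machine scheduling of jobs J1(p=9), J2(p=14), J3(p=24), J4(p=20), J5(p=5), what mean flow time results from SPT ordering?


SPT order: J5 → J1 → J2 → J4 → J3
Completion times:
  J5: C=5
  J1: C=14
  J2: C=28
  J4: C=48
  J3: C=72
Sum = 167, n = 5
Mean flow = 167/5
= 33.40


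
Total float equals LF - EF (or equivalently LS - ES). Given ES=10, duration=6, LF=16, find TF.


EF = ES + duration = 10 + 6 = 16
LS = LF - duration = 16 - 6 = 10
Total Float = LF - EF = 16 - 16
(or LS - ES = 10 - 10)
= 0


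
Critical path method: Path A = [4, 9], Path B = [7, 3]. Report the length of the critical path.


Path A: 4 + 9 = 13
Path B: 7 + 3 = 10
Critical path = longest = max(13, 10)
= 13 (Path A)


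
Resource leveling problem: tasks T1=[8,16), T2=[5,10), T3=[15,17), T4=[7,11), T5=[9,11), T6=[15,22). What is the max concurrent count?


Check each time point for overlaps:
  t=9: 4 tasks active (T1, T2, T4, T5)
Max concurrent = 4


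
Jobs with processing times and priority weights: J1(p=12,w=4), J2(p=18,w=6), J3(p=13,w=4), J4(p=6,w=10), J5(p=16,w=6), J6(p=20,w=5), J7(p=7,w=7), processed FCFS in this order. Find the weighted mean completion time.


Completion times:
  J1: C=12, w×C=4×12=48
  J2: C=30, w×C=6×30=180
  J3: C=43, w×C=4×43=172
  J4: C=49, w×C=10×49=490
  J5: C=65, w×C=6×65=390
  J6: C=85, w×C=5×85=425
  J7: C=92, w×C=7×92=644
Sum w×C = 2349
Sum w = 42
Weighted avg = 2349/42
= 55.93


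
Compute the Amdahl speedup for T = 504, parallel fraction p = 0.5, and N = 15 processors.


Amdahl's law: T_p = T × ((1-p) + p/N)
= 504 × ((1-0.5) + 0.5/15)
= 504 × (0.50 + 0.0333)
= 504 × 0.5333
= 268.80
Speedup = 504/268.80
= 1.88×


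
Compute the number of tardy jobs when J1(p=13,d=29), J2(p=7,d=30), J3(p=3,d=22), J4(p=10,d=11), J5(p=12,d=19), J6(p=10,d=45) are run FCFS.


Completion vs due date:
  J1: C=13, d=29 → on time
  J2: C=20, d=30 → on time
  J3: C=23, d=22 → TARDY
  J4: C=33, d=11 → TARDY
  J5: C=45, d=19 → TARDY
  J6: C=55, d=45 → TARDY
Tardy jobs: J3, J4, J5, J6
Count = 4


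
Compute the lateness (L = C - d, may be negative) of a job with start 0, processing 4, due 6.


Completion = 0 + 4 = 4
Lateness = C - d = 4 - 6
= -2


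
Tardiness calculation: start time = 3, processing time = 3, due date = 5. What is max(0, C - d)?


Completion = start + processing = 3 + 3 = 6
Tardiness = max(0, C - d) = max(0, 6 - 5)
= max(0, 1)
= 1


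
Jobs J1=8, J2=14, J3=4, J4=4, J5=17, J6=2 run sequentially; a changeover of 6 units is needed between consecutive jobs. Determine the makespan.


Makespan = Σ processing + (n-1) × setup
= (8 + 14 + 4 + 4 + 17 + 2) + (6-1)×6
= 49 + 30
= 79 time units


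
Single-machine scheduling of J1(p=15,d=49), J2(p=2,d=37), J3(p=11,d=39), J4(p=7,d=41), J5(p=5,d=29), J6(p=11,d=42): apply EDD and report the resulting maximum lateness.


EDD order: J5 → J2 → J3 → J4 → J6 → J1
Completion and lateness:
  J5: C=5, d=29, L=5-29=-24
  J2: C=7, d=37, L=7-37=-30
  J3: C=18, d=39, L=18-39=-21
  J4: C=25, d=41, L=25-41=-16
  J6: C=36, d=42, L=36-42=-6
  J1: C=51, d=49, L=51-49=2
Lmax = max(-24, -30, -21, -16, -6, 2)
= 2


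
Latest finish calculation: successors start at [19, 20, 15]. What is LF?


LF = min of all successor start times
Successors start at: [19, 20, 15]
LF = min(19, 20, 15)
= 15


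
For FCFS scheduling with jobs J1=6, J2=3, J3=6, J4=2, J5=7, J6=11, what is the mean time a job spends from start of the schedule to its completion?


Completion times:
  J1: completes at 6
  J2: completes at 9
  J3: completes at 15
  J4: completes at 17
  J5: completes at 24
  J6: completes at 35
Sum = 106
Average = 106/6
= 17.67


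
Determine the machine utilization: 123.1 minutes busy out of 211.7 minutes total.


Utilization = busy / total × 100
= 123.1 / 211.7 × 100
= 58.1%


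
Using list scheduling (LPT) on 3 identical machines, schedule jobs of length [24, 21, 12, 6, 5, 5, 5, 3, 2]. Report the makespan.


Jobs (LPT sorted): [24, 21, 12, 6, 5, 5, 5, 3, 2]
Machines: 3
  J=24 → Machine 1 (load: 0+24=24)
  J=21 → Machine 2 (load: 0+21=21)
  J=12 → Machine 3 (load: 0+12=12)
  J=6 → Machine 3 (load: 12+6=18)
  J=5 → Machine 3 (load: 18+5=23)
  J=5 → Machine 2 (load: 21+5=26)
  J=5 → Machine 3 (load: 23+5=28)
  J=3 → Machine 1 (load: 24+3=27)
  J=2 → Machine 2 (load: 26+2=28)
Machine loads: [27, 28, 28]
Makespan = max = 28 time units


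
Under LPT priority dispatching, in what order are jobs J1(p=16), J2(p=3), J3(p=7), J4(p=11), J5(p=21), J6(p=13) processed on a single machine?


LPT: sort by longest processing time first
  J5: p=21
  J1: p=16
  J6: p=13
  J4: p=11
  J3: p=7
  J2: p=3
Order: J5 → J1 → J6 → J4 → J3 → J2


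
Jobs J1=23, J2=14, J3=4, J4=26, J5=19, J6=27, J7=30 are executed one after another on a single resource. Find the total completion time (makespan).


Sequential makespan: sum all processing times
= 23 + 14 + 4 + 26 + 19 + 27 + 30
= 143 time units


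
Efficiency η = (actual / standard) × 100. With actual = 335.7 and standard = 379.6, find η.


Efficiency = (actual / standard) × 100
= (335.7 / 379.6) × 100
= 88.4%


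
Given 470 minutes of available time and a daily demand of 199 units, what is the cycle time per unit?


Cycle time = available time / demand
= 470 / 199
= 2.36 min/unit


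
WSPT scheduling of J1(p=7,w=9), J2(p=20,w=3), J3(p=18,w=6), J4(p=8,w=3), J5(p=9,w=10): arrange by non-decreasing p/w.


WSPT (Smith's rule): sort by p/w ascending
  J1: p/w = 7/9 = 0.778
  J5: p/w = 9/10 = 0.900
  J4: p/w = 8/3 = 2.667
  J3: p/w = 18/6 = 3.000
  J2: p/w = 20/3 = 6.667
Order: J1 → J5 → J4 → J3 → J2


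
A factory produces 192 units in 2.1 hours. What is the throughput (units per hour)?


Throughput = units / time
= 192 / 2.1
= 91.4 units/hour


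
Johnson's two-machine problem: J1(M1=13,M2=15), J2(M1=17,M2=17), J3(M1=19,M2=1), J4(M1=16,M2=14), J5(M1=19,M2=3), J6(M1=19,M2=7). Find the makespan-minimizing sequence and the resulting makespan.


Johnson's rule:
Group 1 (M1≤M2, sort by M1): ['J1', 'J2']
Group 2 (M1>M2, sort desc M2): ['J4', 'J6', 'J5', 'J3']
Sequence: J1 → J2 → J4 → J6 → J5 → J3
Makespan calculation:
  J1: M1 done=13, M2 done=28
  J2: M1 done=30, M2 done=47
  J4: M1 done=46, M2 done=61
  J6: M1 done=65, M2 done=72
  J5: M1 done=84, M2 done=87
  J3: M1 done=103, M2 done=104
= Sequence: J1 → J2 → J4 → J6 → J5 → J3, Makespan: 104


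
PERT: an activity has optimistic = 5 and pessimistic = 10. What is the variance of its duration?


σ² = ((p - o) / 6)² = (p - o)² / 36
= (10 - 5)² / 36
= 5² / 36
= 25 / 36
= 0.6944


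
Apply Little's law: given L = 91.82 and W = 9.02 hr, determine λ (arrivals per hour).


Little's law: L = λW → λ = L / W
= 91.82 / 9.02
= 10.18 per hour


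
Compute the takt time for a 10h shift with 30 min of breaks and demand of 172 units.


Available = 10×60 - 30 = 570 min
Takt time = 570 / 172
= 3.31 min/unit


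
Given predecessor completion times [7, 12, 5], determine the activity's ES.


ES = max of all predecessor completion times
Predecessors: [7, 12, 5]
ES = max(7, 12, 5)
= 12


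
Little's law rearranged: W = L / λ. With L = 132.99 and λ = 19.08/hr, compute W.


Little's law: L = λW → W = L / λ
= 132.99 / 19.08
= 6.97 hours


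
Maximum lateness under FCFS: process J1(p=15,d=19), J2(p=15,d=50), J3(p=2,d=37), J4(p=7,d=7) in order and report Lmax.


Lateness per job (L = C - d):
  J1: C=15, d=19, L=-4
  J2: C=30, d=50, L=-20
  J3: C=32, d=37, L=-5
  J4: C=39, d=7, L=32
Lmax = max(-4, -20, -5, 32)
= 32


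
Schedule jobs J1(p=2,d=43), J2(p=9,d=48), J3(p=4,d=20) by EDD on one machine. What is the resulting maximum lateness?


EDD order: J3 → J1 → J2
Completion and lateness:
  J3: C=4, d=20, L=4-20=-16
  J1: C=6, d=43, L=6-43=-37
  J2: C=15, d=48, L=15-48=-33
Lmax = max(-16, -37, -33)
= -16


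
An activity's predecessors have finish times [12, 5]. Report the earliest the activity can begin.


ES = max of all predecessor completion times
Predecessors: [12, 5]
ES = max(12, 5)
= 12


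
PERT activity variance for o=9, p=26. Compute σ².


σ² = ((p - o) / 6)² = (p - o)² / 36
= (26 - 9)² / 36
= 17² / 36
= 289 / 36
= 8.0278


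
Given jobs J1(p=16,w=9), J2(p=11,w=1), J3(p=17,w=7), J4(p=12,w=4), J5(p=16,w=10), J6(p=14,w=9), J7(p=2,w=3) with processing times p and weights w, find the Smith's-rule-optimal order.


WSPT (Smith's rule): sort by p/w ascending
  J7: p/w = 2/3 = 0.667
  J6: p/w = 14/9 = 1.556
  J5: p/w = 16/10 = 1.600
  J1: p/w = 16/9 = 1.778
  J3: p/w = 17/7 = 2.429
  J4: p/w = 12/4 = 3.000
  J2: p/w = 11/1 = 11.000
Order: J7 → J6 → J5 → J1 → J3 → J4 → J2


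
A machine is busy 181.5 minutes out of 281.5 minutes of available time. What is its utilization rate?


Utilization = busy / total × 100
= 181.5 / 281.5 × 100
= 64.5%


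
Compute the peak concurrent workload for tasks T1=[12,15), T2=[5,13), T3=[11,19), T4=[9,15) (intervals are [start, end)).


Check each time point for overlaps:
  t=12: 4 tasks active (T1, T2, T3, T4)
Max concurrent = 4


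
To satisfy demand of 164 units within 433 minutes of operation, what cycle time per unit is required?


Cycle time = available time / demand
= 433 / 164
= 2.64 min/unit


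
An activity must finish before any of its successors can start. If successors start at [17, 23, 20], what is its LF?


LF = min of all successor start times
Successors start at: [17, 23, 20]
LF = min(17, 23, 20)
= 17


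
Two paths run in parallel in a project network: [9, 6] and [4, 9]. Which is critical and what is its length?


Path A: 9 + 6 = 15
Path B: 4 + 9 = 13
Critical path = longest = max(15, 13)
= 15 (Path A)


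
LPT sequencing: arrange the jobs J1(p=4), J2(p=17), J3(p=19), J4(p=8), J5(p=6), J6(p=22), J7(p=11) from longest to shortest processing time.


LPT: sort by longest processing time first
  J6: p=22
  J3: p=19
  J2: p=17
  J7: p=11
  J4: p=8
  J5: p=6
  J1: p=4
Order: J6 → J3 → J2 → J7 → J4 → J5 → J1


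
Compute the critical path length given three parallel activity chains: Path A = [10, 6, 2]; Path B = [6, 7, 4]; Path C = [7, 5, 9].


Path A: 10 + 6 + 2 = 18
Path B: 6 + 7 + 4 = 17
Path C: 7 + 5 + 9 = 21
Critical path = longest = max(18, 17, 21)
= 21 (Path C)
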